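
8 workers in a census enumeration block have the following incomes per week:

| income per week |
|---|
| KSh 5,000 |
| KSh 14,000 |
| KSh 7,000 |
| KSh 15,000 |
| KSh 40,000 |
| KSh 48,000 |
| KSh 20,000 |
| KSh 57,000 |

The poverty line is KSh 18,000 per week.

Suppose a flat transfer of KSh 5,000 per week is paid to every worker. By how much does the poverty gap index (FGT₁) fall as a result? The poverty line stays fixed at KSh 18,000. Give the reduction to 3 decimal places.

Before: below the line — KSh 5,000, KSh 7,000, KSh 14,000, KSh 15,000; poverty gap index (FGT₁) = 0.21528.
After the KSh 5,000 transfer: below the line — KSh 10,000, KSh 12,000; poverty gap index (FGT₁) = 0.09722.
Reduction = 0.21528 − 0.09722 = 0.118.

0.118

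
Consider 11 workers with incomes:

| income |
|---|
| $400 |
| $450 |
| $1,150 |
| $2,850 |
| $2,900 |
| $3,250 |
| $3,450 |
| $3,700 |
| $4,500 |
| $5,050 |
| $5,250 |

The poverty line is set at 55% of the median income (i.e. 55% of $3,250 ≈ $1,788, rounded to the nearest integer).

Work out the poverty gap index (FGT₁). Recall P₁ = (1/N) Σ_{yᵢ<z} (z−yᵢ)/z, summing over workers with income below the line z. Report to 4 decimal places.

Below the line: $400, $450, $1,150 (q = 3 of N = 11).
Normalized shortfalls: (1788−400)/1788 = 0.7763; (1788−450)/1788 = 0.7483; (1788−1150)/1788 = 0.3568.
Sum of shortfalls = 1.881432; P₁ averages over all N: 1.881432 / 11 = 0.1710.

0.1710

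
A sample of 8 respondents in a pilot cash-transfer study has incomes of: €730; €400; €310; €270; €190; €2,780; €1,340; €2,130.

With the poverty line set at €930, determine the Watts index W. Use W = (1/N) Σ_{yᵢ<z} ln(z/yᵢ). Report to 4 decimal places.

0.6262

Incomes under z: €190, €270, €310, €400, €730 (q = 5 of N = 8).
ln(z/y) terms: ln(930/190) = 1.5882; ln(930/270) = 1.2368; ln(930/310) = 1.0986; ln(930/400) = 0.8437; ln(930/730) = 0.2421.
W = 5.009396 / 8 = 0.6262.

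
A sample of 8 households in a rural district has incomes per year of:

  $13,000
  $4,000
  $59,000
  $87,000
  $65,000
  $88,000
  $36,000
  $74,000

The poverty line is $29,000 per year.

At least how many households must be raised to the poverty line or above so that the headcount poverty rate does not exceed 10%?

2

2 of the 8 households are poor, so H = 2/8 = 0.250.
A headcount ratio of at most 10% allows at most ⌊0.10 × 8⌋ = 0 poor households.
So at least 2 − 0 = 2 must be lifted.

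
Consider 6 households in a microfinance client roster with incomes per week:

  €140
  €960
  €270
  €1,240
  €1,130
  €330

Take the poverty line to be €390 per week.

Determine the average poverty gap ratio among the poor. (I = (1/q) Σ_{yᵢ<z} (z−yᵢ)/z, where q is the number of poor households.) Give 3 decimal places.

Below the line: €140, €270, €330 (q = 3 of N = 6).
Relative gaps: 0.6410, 0.3077, 0.1538; sum = 1.102564.
The income-gap ratio divides by q (the poor only): 1.102564 / 3 = 0.368.

0.368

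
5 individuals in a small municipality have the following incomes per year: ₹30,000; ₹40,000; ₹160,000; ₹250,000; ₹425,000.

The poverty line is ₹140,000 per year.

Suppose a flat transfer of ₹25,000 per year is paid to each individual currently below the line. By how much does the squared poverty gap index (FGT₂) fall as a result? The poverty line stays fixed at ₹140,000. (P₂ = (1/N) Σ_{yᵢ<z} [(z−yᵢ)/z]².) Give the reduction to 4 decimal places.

Before: below the line — ₹30,000, ₹40,000; squared poverty gap index (FGT₂) = 0.225510.
After the ₹25,000 transfer: below the line — ₹55,000, ₹65,000; squared poverty gap index (FGT₂) = 0.131122.
Reduction = 0.225510 − 0.131122 = 0.0944.

0.0944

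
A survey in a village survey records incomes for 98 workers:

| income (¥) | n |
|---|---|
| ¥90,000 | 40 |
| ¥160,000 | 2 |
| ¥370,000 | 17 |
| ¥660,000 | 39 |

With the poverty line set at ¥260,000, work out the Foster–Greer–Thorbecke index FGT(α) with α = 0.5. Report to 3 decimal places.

Below z: 40×¥90,000, 2×¥160,000 (q = 42 of N = 98).
Shortfall ratios: (260000−90000)/260000 = 0.6538 (×40); (260000−160000)/260000 = 0.3846 (×2).
Raised to α = 0.5: 0.80861 (×40); 0.62017 (×2).
Sum = 33.584649; FGT(0.5) = 33.584649 / 98 = 0.343.

0.343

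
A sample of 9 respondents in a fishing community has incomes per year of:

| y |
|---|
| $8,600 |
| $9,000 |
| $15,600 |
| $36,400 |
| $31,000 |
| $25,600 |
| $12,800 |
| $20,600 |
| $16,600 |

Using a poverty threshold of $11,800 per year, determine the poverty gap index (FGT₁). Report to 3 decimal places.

Incomes under z: $8,600, $9,000 (q = 2 of N = 9).
Relative gaps: (11800−8600)/11800 = 0.2712; (11800−9000)/11800 = 0.2373.
Sum of shortfalls = 0.508475; P₁ averages over all N: 0.508475 / 9 = 0.056.

0.056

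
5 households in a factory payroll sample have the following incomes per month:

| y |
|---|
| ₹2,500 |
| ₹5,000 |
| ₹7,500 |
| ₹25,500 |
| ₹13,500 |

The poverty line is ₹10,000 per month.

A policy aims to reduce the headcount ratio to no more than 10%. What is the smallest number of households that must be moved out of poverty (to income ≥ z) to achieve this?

3 of the 5 households are poor, so H = 3/5 = 0.600.
A headcount ratio of at most 10% allows at most ⌊0.10 × 5⌋ = 0 poor households.
So at least 3 − 0 = 3 must be lifted.

3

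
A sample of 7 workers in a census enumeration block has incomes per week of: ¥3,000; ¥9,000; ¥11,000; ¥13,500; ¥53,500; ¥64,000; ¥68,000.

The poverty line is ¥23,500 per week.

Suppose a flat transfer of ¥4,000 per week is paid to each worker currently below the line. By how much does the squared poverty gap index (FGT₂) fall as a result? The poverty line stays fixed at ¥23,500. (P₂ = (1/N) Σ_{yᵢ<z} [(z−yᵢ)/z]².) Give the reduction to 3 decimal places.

0.102

Before: below the line — ¥3,000, ¥9,000, ¥11,000, ¥13,500; squared poverty gap index (FGT₂) = 0.22939.
After the ¥4,000 transfer: below the line — ¥7,000, ¥13,000, ¥15,000, ¥17,500; squared poverty gap index (FGT₂) = 0.12695.
Reduction = 0.22939 − 0.12695 = 0.102.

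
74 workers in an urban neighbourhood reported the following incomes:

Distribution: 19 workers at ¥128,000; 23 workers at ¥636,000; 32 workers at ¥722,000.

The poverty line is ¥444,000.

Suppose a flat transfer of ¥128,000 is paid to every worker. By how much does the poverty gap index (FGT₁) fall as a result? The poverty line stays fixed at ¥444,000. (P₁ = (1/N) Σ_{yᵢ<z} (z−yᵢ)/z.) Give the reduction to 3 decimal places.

0.074

Before: below the line — 19×¥128,000; poverty gap index (FGT₁) = 0.18274.
After the ¥128,000 transfer: below the line — 19×¥256,000; poverty gap index (FGT₁) = 0.10872.
Reduction = 0.18274 − 0.10872 = 0.074.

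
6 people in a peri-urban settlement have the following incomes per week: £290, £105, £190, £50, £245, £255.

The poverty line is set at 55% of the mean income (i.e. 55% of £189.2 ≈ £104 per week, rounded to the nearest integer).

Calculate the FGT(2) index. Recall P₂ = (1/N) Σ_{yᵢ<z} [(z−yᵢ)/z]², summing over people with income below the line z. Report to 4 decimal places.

Incomes under z: £50 (q = 1 of N = 6).
Gap ratios (z−y)/z: (104−50)/104 = 0.5192.
Squared: 0.2696.
Sum = 0.269601; P₂ = 0.269601 / 6 = 0.0449.

0.0449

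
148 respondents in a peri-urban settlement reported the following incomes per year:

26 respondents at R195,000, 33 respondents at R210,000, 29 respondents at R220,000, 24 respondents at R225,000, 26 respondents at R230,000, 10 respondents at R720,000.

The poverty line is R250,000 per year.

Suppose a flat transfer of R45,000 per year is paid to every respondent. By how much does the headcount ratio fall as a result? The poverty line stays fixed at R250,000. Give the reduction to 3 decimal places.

0.757

Before: below the line — 26×R195,000, 33×R210,000, 29×R220,000, 24×R225,000, 26×R230,000; headcount ratio = 0.93243.
After the R45,000 transfer: below the line — 26×R240,000; headcount ratio = 0.17568.
Reduction = 0.93243 − 0.17568 = 0.757.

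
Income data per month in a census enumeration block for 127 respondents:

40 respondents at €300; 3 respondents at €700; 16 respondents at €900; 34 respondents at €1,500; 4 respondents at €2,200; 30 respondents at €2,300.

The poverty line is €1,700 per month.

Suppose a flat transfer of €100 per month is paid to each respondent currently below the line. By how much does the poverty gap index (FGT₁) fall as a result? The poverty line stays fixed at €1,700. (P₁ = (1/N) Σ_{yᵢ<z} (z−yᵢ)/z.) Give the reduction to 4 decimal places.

Before: below the line — 40×€300, 3×€700, 16×€900, 34×€1,500; poverty gap index (FGT₁) = 0.364057.
After the €100 transfer: below the line — 40×€400, 3×€800, 16×€1,000, 34×€1,600; poverty gap index (FGT₁) = 0.320982.
Reduction = 0.364057 − 0.320982 = 0.0431.

0.0431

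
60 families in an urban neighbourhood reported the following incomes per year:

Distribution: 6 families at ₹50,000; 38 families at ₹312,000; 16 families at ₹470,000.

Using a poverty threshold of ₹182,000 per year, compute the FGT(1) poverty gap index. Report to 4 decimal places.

0.0725

Below the line: 6×₹50,000 (q = 6 of N = 60).
Normalized shortfalls: (182000−50000)/182000 = 0.7253 (×6).
Σ = 4.351648. Dividing by the full population N = 60 gives P₁ = 0.0725.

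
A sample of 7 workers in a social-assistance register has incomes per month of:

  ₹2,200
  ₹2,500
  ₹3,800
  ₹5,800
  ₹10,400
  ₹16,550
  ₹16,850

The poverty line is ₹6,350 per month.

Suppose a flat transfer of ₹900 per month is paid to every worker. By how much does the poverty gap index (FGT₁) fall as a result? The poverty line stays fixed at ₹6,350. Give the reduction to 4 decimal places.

0.0731

Before: below the line — ₹2,200, ₹2,500, ₹3,800, ₹5,800; poverty gap index (FGT₁) = 0.249719.
After the ₹900 transfer: below the line — ₹3,100, ₹3,400, ₹4,700; poverty gap index (FGT₁) = 0.176603.
Reduction = 0.249719 − 0.176603 = 0.0731.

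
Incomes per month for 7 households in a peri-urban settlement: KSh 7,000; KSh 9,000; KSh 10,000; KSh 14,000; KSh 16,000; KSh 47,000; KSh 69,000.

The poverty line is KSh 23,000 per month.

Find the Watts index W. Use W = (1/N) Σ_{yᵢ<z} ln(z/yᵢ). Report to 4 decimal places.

0.5457

Poor units: KSh 7,000, KSh 9,000, KSh 10,000, KSh 14,000, KSh 16,000 (q = 5 of N = 7).
Log gaps: ln(23000/7000) = 1.1896; ln(23000/9000) = 0.9383; ln(23000/10000) = 0.8329; ln(23000/14000) = 0.4964; ln(23000/16000) = 0.3629.
W = 3.820105 / 7 = 0.5457.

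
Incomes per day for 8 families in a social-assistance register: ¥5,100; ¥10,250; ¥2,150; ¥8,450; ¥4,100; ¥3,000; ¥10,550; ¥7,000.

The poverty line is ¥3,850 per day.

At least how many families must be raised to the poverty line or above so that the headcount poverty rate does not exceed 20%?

2 of the 8 families are poor, so H = 2/8 = 0.250.
A headcount ratio of at most 20% allows at most ⌊0.20 × 8⌋ = 1 poor families.
So at least 2 − 1 = 1 must be lifted.

1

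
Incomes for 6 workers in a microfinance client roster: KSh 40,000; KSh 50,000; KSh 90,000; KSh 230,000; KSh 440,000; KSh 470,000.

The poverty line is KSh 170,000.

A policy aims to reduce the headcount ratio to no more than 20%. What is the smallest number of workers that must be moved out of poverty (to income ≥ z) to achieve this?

2

Currently q = 3 of N = 6 are below the line (H = 0.500).
A headcount ratio of at most 20% allows at most ⌊0.20 × 6⌋ = 1 poor workers.
So at least 3 − 1 = 2 must be lifted.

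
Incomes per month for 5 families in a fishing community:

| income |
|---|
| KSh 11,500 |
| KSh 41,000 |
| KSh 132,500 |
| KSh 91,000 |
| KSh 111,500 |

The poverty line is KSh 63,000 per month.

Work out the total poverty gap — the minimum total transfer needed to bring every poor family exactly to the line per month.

KSh 73,500

Below the line: KSh 11,500, KSh 41,000 (q = 2 of N = 5).
Individual gaps: 63000−11500 = 51500; 63000−41000 = 22000.
Aggregate gap = KSh 73,500.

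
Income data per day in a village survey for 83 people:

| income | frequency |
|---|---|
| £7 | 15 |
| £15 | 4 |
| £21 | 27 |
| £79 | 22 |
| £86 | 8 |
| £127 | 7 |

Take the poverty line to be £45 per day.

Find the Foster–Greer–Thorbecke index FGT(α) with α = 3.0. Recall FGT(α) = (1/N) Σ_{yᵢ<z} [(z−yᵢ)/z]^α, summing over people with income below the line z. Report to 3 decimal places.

Poor units: 15×£7, 4×£15, 27×£21 (q = 46 of N = 83).
Gap ratios (z−y)/z: (45−7)/45 = 0.8444 (×15); (45−15)/45 = 0.6667 (×4); (45−21)/45 = 0.5333 (×27).
Raised to α = 3.0: 0.60216 (×15); 0.29630 (×4); 0.15170 (×27).
Sum = 14.313613; FGT(3.0) = 14.313613 / 83 = 0.172.

0.172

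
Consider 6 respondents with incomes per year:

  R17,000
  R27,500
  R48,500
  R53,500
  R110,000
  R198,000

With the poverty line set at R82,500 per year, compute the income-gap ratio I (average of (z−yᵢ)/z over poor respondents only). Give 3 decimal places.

0.556

Below the line: R17,000, R27,500, R48,500, R53,500 (q = 4 of N = 6).
Relative gaps: 0.7939, 0.6667, 0.4121, 0.3515; sum = 2.224242.
I averages over the q = 4 poor units only: 2.224242 / 4 = 0.556.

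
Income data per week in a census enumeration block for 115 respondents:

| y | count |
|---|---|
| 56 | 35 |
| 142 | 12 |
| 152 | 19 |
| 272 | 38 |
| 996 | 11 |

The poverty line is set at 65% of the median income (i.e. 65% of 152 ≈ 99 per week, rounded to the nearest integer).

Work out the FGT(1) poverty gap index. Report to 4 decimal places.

0.1322

Poor units: 35×56 (q = 35 of N = 115).
Normalized shortfalls: (99−56)/99 = 0.4343 (×35).
Sum of shortfalls = 15.202020; P₁ averages over all N: 15.202020 / 115 = 0.1322.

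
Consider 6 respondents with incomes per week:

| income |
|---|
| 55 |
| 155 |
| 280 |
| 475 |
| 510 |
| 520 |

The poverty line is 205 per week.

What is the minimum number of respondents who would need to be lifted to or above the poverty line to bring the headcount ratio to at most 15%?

2 of the 6 respondents are poor, so H = 2/6 = 0.333.
A headcount ratio of at most 15% allows at most ⌊0.15 × 6⌋ = 0 poor respondents.
So at least 2 − 0 = 2 must be lifted.

2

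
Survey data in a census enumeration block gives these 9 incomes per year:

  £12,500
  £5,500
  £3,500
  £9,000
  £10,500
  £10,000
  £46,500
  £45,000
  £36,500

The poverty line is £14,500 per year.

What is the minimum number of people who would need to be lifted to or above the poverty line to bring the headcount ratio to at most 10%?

6

Currently q = 6 of N = 9 are below the line (H = 0.667).
A headcount ratio of at most 10% allows at most ⌊0.10 × 9⌋ = 0 poor people.
So at least 6 − 0 = 6 must be lifted.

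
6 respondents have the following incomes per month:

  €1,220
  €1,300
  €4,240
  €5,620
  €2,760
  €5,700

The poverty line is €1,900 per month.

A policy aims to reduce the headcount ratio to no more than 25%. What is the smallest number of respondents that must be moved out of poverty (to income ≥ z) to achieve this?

1

2 of the 6 respondents are poor, so H = 2/6 = 0.333.
A headcount ratio of at most 25% allows at most ⌊0.25 × 6⌋ = 1 poor respondents.
So at least 2 − 1 = 1 must be lifted.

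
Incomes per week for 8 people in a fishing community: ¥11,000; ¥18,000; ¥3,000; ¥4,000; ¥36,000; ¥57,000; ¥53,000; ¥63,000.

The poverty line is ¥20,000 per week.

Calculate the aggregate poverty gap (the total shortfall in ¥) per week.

Below the line: ¥3,000, ¥4,000, ¥11,000, ¥18,000 (q = 4 of N = 8).
Individual gaps: 20000−3000 = 17000; 20000−4000 = 16000; 20000−11000 = 9000; 20000−18000 = 2000.
Aggregate gap = ¥44,000.

¥44,000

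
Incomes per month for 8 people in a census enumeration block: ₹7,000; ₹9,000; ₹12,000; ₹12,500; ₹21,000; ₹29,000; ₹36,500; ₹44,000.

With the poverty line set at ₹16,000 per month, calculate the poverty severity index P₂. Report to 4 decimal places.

0.0773

Below the line: ₹7,000, ₹9,000, ₹12,000, ₹12,500 (q = 4 of N = 8).
Gap ratios (z−y)/z: (16000−7000)/16000 = 0.5625; (16000−9000)/16000 = 0.4375; (16000−12000)/16000 = 0.2500; (16000−12500)/16000 = 0.2188.
Squared: 0.3164; 0.1914; 0.0625; 0.0479.
Sum = 0.618164; P₂ = 0.618164 / 8 = 0.0773.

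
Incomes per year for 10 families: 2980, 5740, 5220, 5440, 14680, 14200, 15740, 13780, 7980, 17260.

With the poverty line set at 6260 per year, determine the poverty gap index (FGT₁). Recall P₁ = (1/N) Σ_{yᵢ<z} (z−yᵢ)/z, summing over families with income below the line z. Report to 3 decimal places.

0.090

Incomes under z: 2980, 5220, 5440, 5740 (q = 4 of N = 10).
Gap ratios (z−y)/z: (6260−2980)/6260 = 0.5240; (6260−5220)/6260 = 0.1661; (6260−5440)/6260 = 0.1310; (6260−5740)/6260 = 0.0831.
Sum of shortfalls = 0.904153; P₁ averages over all N: 0.904153 / 10 = 0.090.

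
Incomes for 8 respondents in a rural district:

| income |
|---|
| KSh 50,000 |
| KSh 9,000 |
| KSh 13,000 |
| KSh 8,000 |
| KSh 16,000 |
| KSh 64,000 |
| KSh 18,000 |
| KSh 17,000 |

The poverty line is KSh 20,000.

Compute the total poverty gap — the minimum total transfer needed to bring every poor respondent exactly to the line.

KSh 39,000

Incomes under z: KSh 8,000, KSh 9,000, KSh 13,000, KSh 16,000, KSh 17,000, KSh 18,000 (q = 6 of N = 8).
Individual gaps: 20000−8000 = 12000; 20000−9000 = 11000; 20000−13000 = 7000; 20000−16000 = 4000; 20000−17000 = 3000; 20000−18000 = 2000.
Aggregate gap = KSh 39,000.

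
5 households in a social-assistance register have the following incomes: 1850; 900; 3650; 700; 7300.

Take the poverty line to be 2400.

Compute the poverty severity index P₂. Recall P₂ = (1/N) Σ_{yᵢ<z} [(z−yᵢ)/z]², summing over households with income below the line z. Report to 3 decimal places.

0.189

Below z: 700, 900, 1850 (q = 3 of N = 5).
Shortfall ratios: (2400−700)/2400 = 0.7083; (2400−900)/2400 = 0.6250; (2400−1850)/2400 = 0.2292.
Squared: 0.5017; 0.3906; 0.0525.
Sum = 0.944878; P₂ = 0.944878 / 5 = 0.189.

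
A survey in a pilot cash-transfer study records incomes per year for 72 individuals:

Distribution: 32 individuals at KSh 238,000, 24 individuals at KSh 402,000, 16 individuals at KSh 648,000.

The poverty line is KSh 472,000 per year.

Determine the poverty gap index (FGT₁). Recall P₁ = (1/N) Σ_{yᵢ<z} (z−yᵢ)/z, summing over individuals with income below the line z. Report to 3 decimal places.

0.270

Poor units: 32×KSh 238,000, 24×KSh 402,000 (q = 56 of N = 72).
Normalized shortfalls: (472000−238000)/472000 = 0.4958 (×32); (472000−402000)/472000 = 0.1483 (×24).
Sum of shortfalls = 19.423729; P₁ averages over all N: 19.423729 / 72 = 0.270.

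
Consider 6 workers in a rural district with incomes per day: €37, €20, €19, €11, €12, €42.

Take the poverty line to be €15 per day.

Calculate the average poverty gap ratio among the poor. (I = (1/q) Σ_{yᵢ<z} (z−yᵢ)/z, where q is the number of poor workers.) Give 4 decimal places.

0.2333

Poor units: €11, €12 (q = 2 of N = 6).
Relative gaps: 0.2667, 0.2000; sum = 0.466667.
I averages over the q = 2 poor units only: 0.466667 / 2 = 0.2333.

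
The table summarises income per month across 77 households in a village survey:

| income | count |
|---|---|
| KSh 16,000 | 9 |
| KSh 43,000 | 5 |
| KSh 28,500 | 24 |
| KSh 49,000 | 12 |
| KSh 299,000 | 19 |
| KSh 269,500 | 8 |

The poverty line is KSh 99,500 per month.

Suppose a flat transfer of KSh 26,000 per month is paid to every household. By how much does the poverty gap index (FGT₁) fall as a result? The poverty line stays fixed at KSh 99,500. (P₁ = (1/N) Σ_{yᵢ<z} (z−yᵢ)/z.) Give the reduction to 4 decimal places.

0.1697

Before: below the line — 9×KSh 16,000, 24×KSh 28,500, 5×KSh 43,000, 12×KSh 49,000; poverty gap index (FGT₁) = 0.436468.
After the KSh 26,000 transfer: below the line — 9×KSh 42,000, 24×KSh 54,500, 5×KSh 69,000, 12×KSh 75,000; poverty gap index (FGT₁) = 0.266788.
Reduction = 0.436468 − 0.266788 = 0.1697.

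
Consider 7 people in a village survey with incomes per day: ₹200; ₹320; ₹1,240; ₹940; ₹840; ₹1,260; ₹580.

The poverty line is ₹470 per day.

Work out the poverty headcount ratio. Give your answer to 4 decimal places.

2 of the 7 people have income below ₹470.
H = 2/7 = 0.2857.

0.2857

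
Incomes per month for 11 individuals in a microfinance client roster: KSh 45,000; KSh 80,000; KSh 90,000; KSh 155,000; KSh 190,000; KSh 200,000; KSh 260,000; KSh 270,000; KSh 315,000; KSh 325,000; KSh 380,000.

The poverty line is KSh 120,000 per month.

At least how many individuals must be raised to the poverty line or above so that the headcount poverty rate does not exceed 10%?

3 of the 11 individuals are poor, so H = 3/11 = 0.273.
A headcount ratio of at most 10% allows at most ⌊0.10 × 11⌋ = 1 poor individuals.
So at least 3 − 1 = 2 must be lifted.

2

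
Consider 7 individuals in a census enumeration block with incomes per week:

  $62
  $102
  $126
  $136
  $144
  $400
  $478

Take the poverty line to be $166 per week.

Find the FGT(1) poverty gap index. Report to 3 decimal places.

0.224

Poor units: $62, $102, $126, $136, $144 (q = 5 of N = 7).
Shortfall ratios: (166−62)/166 = 0.6265; (166−102)/166 = 0.3855; (166−126)/166 = 0.2410; (166−136)/166 = 0.1807; (166−144)/166 = 0.1325.
Sum of shortfalls = 1.566265; P₁ averages over all N: 1.566265 / 7 = 0.224.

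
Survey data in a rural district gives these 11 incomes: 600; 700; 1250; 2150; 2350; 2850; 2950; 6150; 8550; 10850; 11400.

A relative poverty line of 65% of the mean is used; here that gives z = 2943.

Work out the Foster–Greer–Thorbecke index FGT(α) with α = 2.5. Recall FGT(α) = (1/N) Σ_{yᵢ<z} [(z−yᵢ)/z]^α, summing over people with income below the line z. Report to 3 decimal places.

Below z: 600, 700, 1250, 2150, 2350, 2850 (q = 6 of N = 11).
Shortfall ratios: (2943−600)/2943 = 0.7961; (2943−700)/2943 = 0.7621; (2943−1250)/2943 = 0.5753; (2943−2150)/2943 = 0.2695; (2943−2350)/2943 = 0.2015; (2943−2850)/2943 = 0.0316.
Raised to α = 2.5: 0.56553; 0.50710; 0.25100; 0.03769; 0.01822; 0.00018.
Sum = 1.379720; FGT(2.5) = 1.379720 / 11 = 0.125.

0.125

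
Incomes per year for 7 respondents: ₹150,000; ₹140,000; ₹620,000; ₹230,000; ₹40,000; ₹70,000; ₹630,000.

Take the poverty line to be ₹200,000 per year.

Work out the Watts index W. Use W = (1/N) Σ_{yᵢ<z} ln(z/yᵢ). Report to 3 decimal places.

0.472

Incomes under z: ₹40,000, ₹70,000, ₹140,000, ₹150,000 (q = 4 of N = 7).
ln(z/y) terms: ln(200000/40000) = 1.6094; ln(200000/70000) = 1.0498; ln(200000/140000) = 0.3567; ln(200000/150000) = 0.2877.
W = 3.303617 / 7 = 0.472.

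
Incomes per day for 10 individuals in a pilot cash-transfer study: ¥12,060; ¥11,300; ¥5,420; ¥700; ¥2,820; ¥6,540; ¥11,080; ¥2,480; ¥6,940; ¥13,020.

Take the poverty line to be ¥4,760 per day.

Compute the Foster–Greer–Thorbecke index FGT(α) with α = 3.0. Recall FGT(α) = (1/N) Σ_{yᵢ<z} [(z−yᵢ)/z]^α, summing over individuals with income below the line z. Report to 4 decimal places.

Incomes under z: ¥700, ¥2,480, ¥2,820 (q = 3 of N = 10).
Normalized shortfalls: (4760−700)/4760 = 0.8529; (4760−2480)/4760 = 0.4790; (4760−2820)/4760 = 0.4076.
Raised to α = 3.0: 0.62052; 0.10990; 0.06770.
Sum = 0.798118; FGT(3.0) = 0.798118 / 10 = 0.0798.

0.0798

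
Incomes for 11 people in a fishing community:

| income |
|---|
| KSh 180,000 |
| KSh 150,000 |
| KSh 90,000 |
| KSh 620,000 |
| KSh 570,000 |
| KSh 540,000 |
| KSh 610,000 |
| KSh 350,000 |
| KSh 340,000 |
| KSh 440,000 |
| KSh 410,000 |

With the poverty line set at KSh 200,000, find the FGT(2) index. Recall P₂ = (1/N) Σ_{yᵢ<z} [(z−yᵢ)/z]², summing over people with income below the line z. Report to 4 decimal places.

0.0341

Below the line: KSh 90,000, KSh 150,000, KSh 180,000 (q = 3 of N = 11).
Shortfall ratios: (200000−90000)/200000 = 0.5500; (200000−150000)/200000 = 0.2500; (200000−180000)/200000 = 0.1000.
Squared: 0.3025; 0.0625; 0.0100.
Sum = 0.375000; P₂ = 0.375000 / 11 = 0.0341.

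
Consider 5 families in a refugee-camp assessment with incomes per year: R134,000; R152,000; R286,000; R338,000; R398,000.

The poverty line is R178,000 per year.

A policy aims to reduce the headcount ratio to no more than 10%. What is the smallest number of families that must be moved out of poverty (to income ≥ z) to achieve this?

2

2 of the 5 families are poor, so H = 2/5 = 0.400.
A headcount ratio of at most 10% allows at most ⌊0.10 × 5⌋ = 0 poor families.
So at least 2 − 0 = 2 must be lifted.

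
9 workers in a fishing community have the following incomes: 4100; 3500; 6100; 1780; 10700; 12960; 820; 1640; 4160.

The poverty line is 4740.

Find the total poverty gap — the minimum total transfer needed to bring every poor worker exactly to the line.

12440

Below z: 820, 1640, 1780, 3500, 4100, 4160 (q = 6 of N = 9).
Individual gaps: 4740−820 = 3920; 4740−1640 = 3100; 4740−1780 = 2960; 4740−3500 = 1240; 4740−4100 = 640; 4740−4160 = 580.
Aggregate gap = 12440.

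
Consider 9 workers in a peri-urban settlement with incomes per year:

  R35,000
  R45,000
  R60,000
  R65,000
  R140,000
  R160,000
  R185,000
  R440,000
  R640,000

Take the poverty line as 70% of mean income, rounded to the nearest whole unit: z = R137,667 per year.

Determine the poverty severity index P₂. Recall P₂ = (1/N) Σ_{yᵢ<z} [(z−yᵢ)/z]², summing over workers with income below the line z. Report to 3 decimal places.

Below the line: R35,000, R45,000, R60,000, R65,000 (q = 4 of N = 9).
Gap ratios (z−y)/z: (137667−35000)/137667 = 0.7458; (137667−45000)/137667 = 0.6731; (137667−60000)/137667 = 0.5642; (137667−65000)/137667 = 0.5278.
Squared: 0.5562; 0.4531; 0.3183; 0.2786.
Sum = 1.606164; P₂ = 1.606164 / 9 = 0.178.

0.178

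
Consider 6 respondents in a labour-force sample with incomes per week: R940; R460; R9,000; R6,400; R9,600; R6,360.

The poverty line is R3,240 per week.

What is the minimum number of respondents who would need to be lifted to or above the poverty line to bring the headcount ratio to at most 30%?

1

2 of the 6 respondents are poor, so H = 2/6 = 0.333.
A headcount ratio of at most 30% allows at most ⌊0.30 × 6⌋ = 1 poor respondents.
So at least 2 − 1 = 1 must be lifted.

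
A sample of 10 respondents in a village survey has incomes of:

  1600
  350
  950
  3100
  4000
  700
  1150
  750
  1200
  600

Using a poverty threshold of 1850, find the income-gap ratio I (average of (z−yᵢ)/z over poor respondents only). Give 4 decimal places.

Below the line: 350, 600, 700, 750, 950, 1150, 1200, 1600 (q = 8 of N = 10).
Relative gaps: 0.8108, 0.6757, 0.6216, 0.5946, 0.4865, 0.3784, 0.3514, 0.1351; sum = 4.054054.
The income-gap ratio divides by q (the poor only): 4.054054 / 8 = 0.5068.

0.5068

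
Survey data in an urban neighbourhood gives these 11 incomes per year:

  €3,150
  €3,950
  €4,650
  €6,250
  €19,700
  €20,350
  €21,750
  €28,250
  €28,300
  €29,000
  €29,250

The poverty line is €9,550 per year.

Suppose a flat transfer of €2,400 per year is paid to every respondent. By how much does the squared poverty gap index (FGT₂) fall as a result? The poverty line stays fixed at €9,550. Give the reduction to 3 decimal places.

0.074

Before: below the line — €3,150, €3,950, €4,650, €6,250; squared poverty gap index (FGT₂) = 0.10688.
After the €2,400 transfer: below the line — €5,550, €6,350, €7,050, €8,650; squared poverty gap index (FGT₂) = 0.03319.
Reduction = 0.10688 − 0.03319 = 0.074.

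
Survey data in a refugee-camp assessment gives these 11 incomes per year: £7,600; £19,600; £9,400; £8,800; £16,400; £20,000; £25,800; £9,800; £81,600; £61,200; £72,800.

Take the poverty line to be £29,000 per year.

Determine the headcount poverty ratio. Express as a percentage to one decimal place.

72.7%

8 of the 11 families have income below £29,000.
H = 8/11 = 72.7%.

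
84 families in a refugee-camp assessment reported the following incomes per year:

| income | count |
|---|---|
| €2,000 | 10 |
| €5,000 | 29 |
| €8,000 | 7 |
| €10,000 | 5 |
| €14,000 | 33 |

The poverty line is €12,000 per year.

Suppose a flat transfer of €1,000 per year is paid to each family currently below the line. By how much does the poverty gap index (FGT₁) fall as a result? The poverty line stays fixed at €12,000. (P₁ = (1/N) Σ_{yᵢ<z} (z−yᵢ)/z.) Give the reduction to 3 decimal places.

0.051

Before: below the line — 10×€2,000, 29×€5,000, 7×€8,000, 5×€10,000; poverty gap index (FGT₁) = 0.33829.
After the €1,000 transfer: below the line — 10×€3,000, 29×€6,000, 7×€9,000, 5×€11,000; poverty gap index (FGT₁) = 0.28770.
Reduction = 0.33829 − 0.28770 = 0.051.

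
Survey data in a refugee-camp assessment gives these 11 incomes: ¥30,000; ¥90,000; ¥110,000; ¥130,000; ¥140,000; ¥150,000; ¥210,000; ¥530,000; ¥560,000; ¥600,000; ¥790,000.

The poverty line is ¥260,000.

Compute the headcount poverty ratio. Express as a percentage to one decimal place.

7 of the 11 individuals have income below ¥260,000.
H = 7/11 = 63.6%.

63.6%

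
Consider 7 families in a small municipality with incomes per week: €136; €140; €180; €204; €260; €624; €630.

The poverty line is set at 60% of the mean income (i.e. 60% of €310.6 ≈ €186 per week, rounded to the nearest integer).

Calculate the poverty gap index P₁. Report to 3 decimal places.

0.078

Poor units: €136, €140, €180 (q = 3 of N = 7).
Normalized shortfalls: (186−136)/186 = 0.2688; (186−140)/186 = 0.2473; (186−180)/186 = 0.0323.
Σ = 0.548387. Dividing by the full population N = 7 gives P₁ = 0.078.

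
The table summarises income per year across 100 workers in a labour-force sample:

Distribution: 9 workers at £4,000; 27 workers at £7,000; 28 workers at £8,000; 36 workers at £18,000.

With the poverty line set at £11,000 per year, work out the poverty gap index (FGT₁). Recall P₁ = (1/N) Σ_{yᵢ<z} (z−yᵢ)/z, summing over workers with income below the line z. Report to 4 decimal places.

0.2318

Below z: 9×£4,000, 27×£7,000, 28×£8,000 (q = 64 of N = 100).
Normalized shortfalls: (11000−4000)/11000 = 0.6364 (×9); (11000−7000)/11000 = 0.3636 (×27); (11000−8000)/11000 = 0.2727 (×28).
Σ = 23.181818. Dividing by the full population N = 100 gives P₁ = 0.2318.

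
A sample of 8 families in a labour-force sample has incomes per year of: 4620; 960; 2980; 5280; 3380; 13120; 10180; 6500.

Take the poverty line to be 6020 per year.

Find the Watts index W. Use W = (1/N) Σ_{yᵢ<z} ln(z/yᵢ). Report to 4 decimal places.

Below the line: 960, 2980, 3380, 4620, 5280 (q = 5 of N = 8).
Log gaps: ln(6020/960) = 1.8359; ln(6020/2980) = 0.7032; ln(6020/3380) = 0.5772; ln(6020/4620) = 0.2647; ln(6020/5280) = 0.1312.
W = 3.512138 / 8 = 0.4390.

0.4390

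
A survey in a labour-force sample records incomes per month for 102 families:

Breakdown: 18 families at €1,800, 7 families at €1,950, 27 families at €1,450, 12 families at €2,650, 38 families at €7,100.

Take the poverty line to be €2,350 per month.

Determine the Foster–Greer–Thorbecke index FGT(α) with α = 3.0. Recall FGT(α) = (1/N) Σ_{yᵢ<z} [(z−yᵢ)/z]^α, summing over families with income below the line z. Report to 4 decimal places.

Below z: 27×€1,450, 18×€1,800, 7×€1,950 (q = 52 of N = 102).
Normalized shortfalls: (2350−1450)/2350 = 0.3830 (×27); (2350−1800)/2350 = 0.2340 (×18); (2350−1950)/2350 = 0.1702 (×7).
Raised to α = 3.0: 0.05617 (×27); 0.01282 (×18); 0.00493 (×7).
Sum = 1.781937; FGT(3.0) = 1.781937 / 102 = 0.0175.

0.0175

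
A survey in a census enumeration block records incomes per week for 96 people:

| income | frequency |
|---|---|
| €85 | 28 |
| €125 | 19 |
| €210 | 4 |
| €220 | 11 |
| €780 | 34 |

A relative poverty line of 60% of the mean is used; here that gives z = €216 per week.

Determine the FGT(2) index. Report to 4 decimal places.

Below z: 28×€85, 19×€125, 4×€210 (q = 51 of N = 96).
Relative gaps: (216−85)/216 = 0.6065 (×28); (216−125)/216 = 0.4213 (×19); (216−210)/216 = 0.0278 (×4).
Squared: 0.3678 (×28); 0.1775 (×19); 0.0008 (×4).
Sum = 13.674361; P₂ = 13.674361 / 96 = 0.1424.

0.1424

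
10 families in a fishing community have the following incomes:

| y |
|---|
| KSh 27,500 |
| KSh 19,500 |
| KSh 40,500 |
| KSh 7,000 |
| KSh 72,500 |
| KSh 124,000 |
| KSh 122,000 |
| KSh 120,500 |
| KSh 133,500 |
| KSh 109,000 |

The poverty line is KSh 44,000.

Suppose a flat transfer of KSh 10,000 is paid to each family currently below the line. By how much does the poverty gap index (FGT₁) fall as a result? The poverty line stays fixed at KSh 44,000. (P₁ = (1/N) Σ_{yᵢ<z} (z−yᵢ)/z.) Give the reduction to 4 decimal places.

0.0761

Before: below the line — KSh 7,000, KSh 19,500, KSh 27,500, KSh 40,500; poverty gap index (FGT₁) = 0.185227.
After the KSh 10,000 transfer: below the line — KSh 17,000, KSh 29,500, KSh 37,500; poverty gap index (FGT₁) = 0.109091.
Reduction = 0.185227 − 0.109091 = 0.0761.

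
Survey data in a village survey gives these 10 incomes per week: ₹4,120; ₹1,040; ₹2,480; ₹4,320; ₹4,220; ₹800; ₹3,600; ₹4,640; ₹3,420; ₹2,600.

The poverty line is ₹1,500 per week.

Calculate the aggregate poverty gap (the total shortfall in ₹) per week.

₹1,160

Incomes under z: ₹800, ₹1,040 (q = 2 of N = 10).
Individual gaps: 1500−800 = 700; 1500−1040 = 460.
Aggregate gap = ₹1,160.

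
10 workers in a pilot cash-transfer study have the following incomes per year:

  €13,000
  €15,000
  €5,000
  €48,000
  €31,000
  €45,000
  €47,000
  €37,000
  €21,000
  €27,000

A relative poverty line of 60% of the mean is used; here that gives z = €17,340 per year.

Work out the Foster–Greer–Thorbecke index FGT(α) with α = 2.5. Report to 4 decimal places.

Poor units: €5,000, €13,000, €15,000 (q = 3 of N = 10).
Relative gaps: (17340−5000)/17340 = 0.7116; (17340−13000)/17340 = 0.2503; (17340−15000)/17340 = 0.1349.
Raised to α = 2.5: 0.42723; 0.03134; 0.00669.
Sum = 0.465263; FGT(2.5) = 0.465263 / 10 = 0.0465.

0.0465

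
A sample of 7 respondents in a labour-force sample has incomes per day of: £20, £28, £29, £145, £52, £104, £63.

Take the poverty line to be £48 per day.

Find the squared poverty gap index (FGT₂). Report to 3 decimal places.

Poor units: £20, £28, £29 (q = 3 of N = 7).
Shortfall ratios: (48−20)/48 = 0.5833; (48−28)/48 = 0.4167; (48−29)/48 = 0.3958.
Squared: 0.3403; 0.1736; 0.1567.
Sum = 0.670573; P₂ = 0.670573 / 7 = 0.096.

0.096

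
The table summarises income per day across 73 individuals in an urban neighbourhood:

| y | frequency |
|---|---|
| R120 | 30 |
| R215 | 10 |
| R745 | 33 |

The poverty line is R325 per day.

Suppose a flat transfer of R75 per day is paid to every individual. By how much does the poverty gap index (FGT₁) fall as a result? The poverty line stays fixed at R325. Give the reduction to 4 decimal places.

Before: below the line — 30×R120, 10×R215; poverty gap index (FGT₁) = 0.305585.
After the R75 transfer: below the line — 30×R195, 10×R290; poverty gap index (FGT₁) = 0.179136.
Reduction = 0.305585 − 0.179136 = 0.1264.

0.1264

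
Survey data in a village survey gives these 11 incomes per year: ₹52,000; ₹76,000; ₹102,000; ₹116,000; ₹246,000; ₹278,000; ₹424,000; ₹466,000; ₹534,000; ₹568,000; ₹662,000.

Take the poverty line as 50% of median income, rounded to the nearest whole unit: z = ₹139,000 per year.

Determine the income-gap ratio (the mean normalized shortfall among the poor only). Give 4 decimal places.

0.3777

Below the line: ₹52,000, ₹76,000, ₹102,000, ₹116,000 (q = 4 of N = 11).
Relative gaps: 0.6259, 0.4532, 0.2662, 0.1655; sum = 1.510791.
The income-gap ratio divides by q (the poor only): 1.510791 / 4 = 0.3777.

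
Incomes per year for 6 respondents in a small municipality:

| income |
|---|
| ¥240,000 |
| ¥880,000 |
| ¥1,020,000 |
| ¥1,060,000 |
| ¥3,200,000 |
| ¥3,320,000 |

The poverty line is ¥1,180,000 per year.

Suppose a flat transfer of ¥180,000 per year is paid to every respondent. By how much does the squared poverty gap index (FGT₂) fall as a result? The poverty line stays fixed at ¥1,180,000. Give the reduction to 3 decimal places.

0.050

Before: below the line — ¥240,000, ¥880,000, ¥1,020,000, ¥1,060,000; squared poverty gap index (FGT₂) = 0.12133.
After the ¥180,000 transfer: below the line — ¥420,000, ¥1,060,000; squared poverty gap index (FGT₂) = 0.07086.
Reduction = 0.12133 − 0.07086 = 0.050.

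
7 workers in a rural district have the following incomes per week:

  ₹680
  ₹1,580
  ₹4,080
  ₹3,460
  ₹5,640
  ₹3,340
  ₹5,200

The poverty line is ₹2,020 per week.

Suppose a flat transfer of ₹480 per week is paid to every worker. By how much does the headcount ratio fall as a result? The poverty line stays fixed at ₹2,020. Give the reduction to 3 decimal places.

Before: below the line — ₹680, ₹1,580; headcount ratio = 0.28571.
After the ₹480 transfer: below the line — ₹1,160; headcount ratio = 0.14286.
Reduction = 0.28571 − 0.14286 = 0.143.

0.143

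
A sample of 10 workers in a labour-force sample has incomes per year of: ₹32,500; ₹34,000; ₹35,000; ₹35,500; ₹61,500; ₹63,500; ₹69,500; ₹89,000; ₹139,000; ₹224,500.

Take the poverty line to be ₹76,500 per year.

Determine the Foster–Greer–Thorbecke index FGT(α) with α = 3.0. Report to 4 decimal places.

0.0689

Incomes under z: ₹32,500, ₹34,000, ₹35,000, ₹35,500, ₹61,500, ₹63,500, ₹69,500 (q = 7 of N = 10).
Gap ratios (z−y)/z: (76500−32500)/76500 = 0.5752; (76500−34000)/76500 = 0.5556; (76500−35000)/76500 = 0.5425; (76500−35500)/76500 = 0.5359; (76500−61500)/76500 = 0.1961; (76500−63500)/76500 = 0.1699; (76500−69500)/76500 = 0.0915.
Raised to α = 3.0: 0.19027; 0.17147; 0.15965; 0.15395; 0.00754; 0.00491; 0.00077.
Sum = 0.688544; FGT(3.0) = 0.688544 / 10 = 0.0689.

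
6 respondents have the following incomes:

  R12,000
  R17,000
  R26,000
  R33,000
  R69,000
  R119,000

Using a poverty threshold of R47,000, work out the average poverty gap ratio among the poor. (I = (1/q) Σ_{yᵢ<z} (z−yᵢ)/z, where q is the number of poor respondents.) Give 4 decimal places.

0.5319

Incomes under z: R12,000, R17,000, R26,000, R33,000 (q = 4 of N = 6).
Shortfall ratios (z−y)/z: 0.7447, 0.6383, 0.4468, 0.2979; sum = 2.127660.
I averages over the q = 4 poor units only: 2.127660 / 4 = 0.5319.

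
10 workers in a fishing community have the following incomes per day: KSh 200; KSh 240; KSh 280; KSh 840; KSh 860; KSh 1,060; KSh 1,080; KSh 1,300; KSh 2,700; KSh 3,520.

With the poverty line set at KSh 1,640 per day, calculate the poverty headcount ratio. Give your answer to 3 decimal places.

0.800

8 of the 10 workers have income below KSh 1,640.
H = 8/10 = 0.800.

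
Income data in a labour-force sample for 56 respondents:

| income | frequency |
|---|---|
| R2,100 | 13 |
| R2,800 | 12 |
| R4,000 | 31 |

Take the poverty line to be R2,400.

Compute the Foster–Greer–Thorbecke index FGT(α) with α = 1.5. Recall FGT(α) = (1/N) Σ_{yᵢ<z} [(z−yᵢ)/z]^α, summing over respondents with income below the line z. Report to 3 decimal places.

Poor units: 13×R2,100 (q = 13 of N = 56).
Normalized shortfalls: (2400−2100)/2400 = 0.1250 (×13).
Raised to α = 1.5: 0.04419 (×13).
Sum = 0.574524; FGT(1.5) = 0.574524 / 56 = 0.010.

0.010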